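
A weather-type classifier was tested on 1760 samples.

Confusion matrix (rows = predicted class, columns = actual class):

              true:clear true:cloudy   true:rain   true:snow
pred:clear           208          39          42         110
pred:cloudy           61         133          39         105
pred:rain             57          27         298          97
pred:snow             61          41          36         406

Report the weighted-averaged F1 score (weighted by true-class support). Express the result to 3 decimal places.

Per-class F1 score (2·TP/(2·TP+FP+FN)):
  clear: TP=208, FP=39+42+110=191, FN=61+57+61=179 → 416/786 = 0.5293
  cloudy: TP=133, FP=61+39+105=205, FN=39+27+41=107 → 266/578 = 0.4602
  rain: TP=298, FP=57+27+97=181, FN=42+39+36=117 → 596/894 = 0.6667
  snow: TP=406, FP=61+41+36=138, FN=110+105+97=312 → 812/1262 = 0.6434
Weighted-F1 score = Σ (supportᵢ/N)·F1 scoreᵢ with N=1760: (387/1760)·0.5293 + (240/1760)·0.4602 + (415/1760)·0.6667 + (718/1760)·0.6434 = 0.599

0.599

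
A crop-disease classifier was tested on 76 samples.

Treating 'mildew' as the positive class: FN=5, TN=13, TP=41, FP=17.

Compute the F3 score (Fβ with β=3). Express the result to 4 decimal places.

0.8686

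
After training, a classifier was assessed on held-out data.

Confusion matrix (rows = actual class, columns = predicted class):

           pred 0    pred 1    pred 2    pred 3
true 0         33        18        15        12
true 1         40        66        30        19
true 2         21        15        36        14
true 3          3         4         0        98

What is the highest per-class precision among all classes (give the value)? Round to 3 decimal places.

Per-class precision (TP/(TP+FP)):
  0: TP=33, FP=40+21+3=64 → 33/97 = 0.3402
  1: TP=66, FP=18+15+4=37 → 66/103 = 0.6408
  2: TP=36, FP=15+30+0=45 → 36/81 = 0.4444
  3: TP=98, FP=12+19+14=45 → 98/143 = 0.6853
Highest is class '3' with precision = 0.685.

0.685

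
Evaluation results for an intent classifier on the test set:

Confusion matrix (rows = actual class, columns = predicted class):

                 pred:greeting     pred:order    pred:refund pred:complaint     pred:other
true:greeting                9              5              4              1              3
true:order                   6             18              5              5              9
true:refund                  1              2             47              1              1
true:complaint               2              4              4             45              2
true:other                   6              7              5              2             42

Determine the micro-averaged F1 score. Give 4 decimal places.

0.6822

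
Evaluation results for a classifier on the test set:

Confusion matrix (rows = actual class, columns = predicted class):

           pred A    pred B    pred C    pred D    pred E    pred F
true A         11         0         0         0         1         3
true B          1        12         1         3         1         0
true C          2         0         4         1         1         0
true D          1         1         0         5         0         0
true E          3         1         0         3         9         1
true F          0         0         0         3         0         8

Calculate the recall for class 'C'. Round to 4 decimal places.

0.5000

recall = TP/(TP+FN).
C: TP=4, FN=2+0+1+1+0=4 → 4/8 = 0.50000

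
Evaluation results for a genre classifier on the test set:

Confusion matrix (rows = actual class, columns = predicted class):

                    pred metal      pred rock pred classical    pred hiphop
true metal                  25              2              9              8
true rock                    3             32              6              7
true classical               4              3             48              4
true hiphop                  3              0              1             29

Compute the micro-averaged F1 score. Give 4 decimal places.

0.7283

Micro-averaging pools counts across classes: ΣTP=134, ΣFP=50, ΣFN=50.
Micro-F1 score = 2·TP/(2·TP+FP+FN) on pooled counts = 0.7283 (equals overall accuracy in single-label multiclass).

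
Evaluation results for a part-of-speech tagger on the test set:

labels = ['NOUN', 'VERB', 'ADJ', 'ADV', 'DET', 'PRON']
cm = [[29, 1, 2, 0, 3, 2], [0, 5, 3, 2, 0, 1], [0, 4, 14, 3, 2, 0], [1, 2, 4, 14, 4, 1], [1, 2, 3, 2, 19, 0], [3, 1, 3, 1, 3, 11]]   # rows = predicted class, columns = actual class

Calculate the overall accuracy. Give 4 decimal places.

Accuracy = trace / total = (29+5+14+14+19+11=92) / 146 = 92/146 = 0.6301

0.6301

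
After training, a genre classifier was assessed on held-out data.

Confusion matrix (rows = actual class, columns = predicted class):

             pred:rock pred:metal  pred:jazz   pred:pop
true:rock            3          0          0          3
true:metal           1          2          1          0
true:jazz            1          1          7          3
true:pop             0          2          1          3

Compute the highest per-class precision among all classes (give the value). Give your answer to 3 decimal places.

0.778

Per-class precision (TP/(TP+FP)):
  rock: TP=3, FP=1+1+0=2 → 3/5 = 0.6000
  metal: TP=2, FP=0+1+2=3 → 2/5 = 0.4000
  jazz: TP=7, FP=0+1+1=2 → 7/9 = 0.7778
  pop: TP=3, FP=3+0+3=6 → 3/9 = 0.3333
Highest is class 'jazz' with precision = 0.778.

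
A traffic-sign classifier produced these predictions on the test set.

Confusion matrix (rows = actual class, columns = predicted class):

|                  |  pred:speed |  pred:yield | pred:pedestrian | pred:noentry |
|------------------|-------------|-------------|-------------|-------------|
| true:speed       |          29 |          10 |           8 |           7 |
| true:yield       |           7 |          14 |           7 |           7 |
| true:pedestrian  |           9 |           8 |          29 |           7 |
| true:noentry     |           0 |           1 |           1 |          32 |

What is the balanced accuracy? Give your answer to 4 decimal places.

Balanced accuracy = mean of per-class recall.
  speed: recall = 29/54 = 0.53704
  yield: recall = 14/35 = 0.40000
  pedestrian: recall = 29/53 = 0.54717
  noentry: recall = 32/34 = 0.94118
Mean = (0.53704 + 0.40000 + 0.54717 + 0.94118) / 4 = 0.6063

0.6063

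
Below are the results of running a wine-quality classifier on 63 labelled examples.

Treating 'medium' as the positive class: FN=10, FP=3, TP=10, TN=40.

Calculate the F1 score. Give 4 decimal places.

0.6061

Precision = TP/(TP+FP) = 10/13 = 0.7692
Recall = TP/(TP+FN) = 10/20 = 0.5000
F1 = 2·TP/(2·TP+FP+FN) = 20/33 = 0.6061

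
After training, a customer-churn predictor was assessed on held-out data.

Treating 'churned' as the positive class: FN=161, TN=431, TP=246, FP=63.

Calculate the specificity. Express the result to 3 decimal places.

0.872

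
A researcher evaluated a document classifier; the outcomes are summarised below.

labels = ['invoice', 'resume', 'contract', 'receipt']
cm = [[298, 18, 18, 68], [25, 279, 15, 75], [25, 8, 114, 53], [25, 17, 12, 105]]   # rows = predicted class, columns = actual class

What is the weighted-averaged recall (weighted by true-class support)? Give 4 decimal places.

0.6892

Per-class recall (TP/(TP+FN)):
  invoice: TP=298, FN=25+25+25=75 → 298/373 = 0.79893
  resume: TP=279, FN=18+8+17=43 → 279/322 = 0.86646
  contract: TP=114, FN=18+15+12=45 → 114/159 = 0.71698
  receipt: TP=105, FN=68+75+53=196 → 105/301 = 0.34884
Weighted-recall = Σ (supportᵢ/N)·recallᵢ with N=1155: (373/1155)·0.79893 + (322/1155)·0.86646 + (159/1155)·0.71698 + (301/1155)·0.34884 = 0.6892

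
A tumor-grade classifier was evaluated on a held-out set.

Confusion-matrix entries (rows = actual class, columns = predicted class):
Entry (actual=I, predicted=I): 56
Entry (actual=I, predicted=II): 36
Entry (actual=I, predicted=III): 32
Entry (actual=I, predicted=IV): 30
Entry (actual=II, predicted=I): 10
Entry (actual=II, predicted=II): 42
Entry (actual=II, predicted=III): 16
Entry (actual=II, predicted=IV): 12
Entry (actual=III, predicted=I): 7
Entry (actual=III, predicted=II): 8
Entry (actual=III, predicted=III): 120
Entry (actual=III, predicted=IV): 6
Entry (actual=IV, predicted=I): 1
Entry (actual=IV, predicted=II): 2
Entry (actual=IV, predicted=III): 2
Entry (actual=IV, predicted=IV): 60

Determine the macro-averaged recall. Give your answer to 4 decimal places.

0.6657

Per-class recall (TP/(TP+FN)):
  I: TP=56, FN=36+32+30=98 → 56/154 = 0.36364
  II: TP=42, FN=10+16+12=38 → 42/80 = 0.52500
  III: TP=120, FN=7+8+6=21 → 120/141 = 0.85106
  IV: TP=60, FN=1+2+2=5 → 60/65 = 0.92308
Macro-recall = mean = (0.36364 + 0.52500 + 0.85106 + 0.92308) / 4 = 0.6657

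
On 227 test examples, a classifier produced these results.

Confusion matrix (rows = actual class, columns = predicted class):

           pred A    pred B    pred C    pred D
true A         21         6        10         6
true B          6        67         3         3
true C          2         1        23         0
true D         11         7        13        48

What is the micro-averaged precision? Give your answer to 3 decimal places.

Micro-averaging pools counts across classes: ΣTP=159, ΣFP=68, ΣFN=68.
Micro-precision = TP/(TP+FP) on pooled counts = 0.700 (equals overall accuracy in single-label multiclass).

0.700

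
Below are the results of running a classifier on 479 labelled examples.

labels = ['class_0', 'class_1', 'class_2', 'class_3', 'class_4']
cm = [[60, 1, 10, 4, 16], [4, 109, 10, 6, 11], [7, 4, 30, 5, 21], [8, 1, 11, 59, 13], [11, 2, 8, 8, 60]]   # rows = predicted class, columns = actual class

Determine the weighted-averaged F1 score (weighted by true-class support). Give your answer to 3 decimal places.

0.656

Per-class F1 score (2·TP/(2·TP+FP+FN)):
  class_0: TP=60, FP=1+10+4+16=31, FN=4+7+8+11=30 → 120/181 = 0.6630
  class_1: TP=109, FP=4+10+6+11=31, FN=1+4+1+2=8 → 218/257 = 0.8482
  class_2: TP=30, FP=7+4+5+21=37, FN=10+10+11+8=39 → 60/136 = 0.4412
  class_3: TP=59, FP=8+1+11+13=33, FN=4+6+5+8=23 → 118/174 = 0.6782
  class_4: TP=60, FP=11+2+8+8=29, FN=16+11+21+13=61 → 120/210 = 0.5714
Weighted-F1 score = Σ (supportᵢ/N)·F1 scoreᵢ with N=479: (90/479)·0.6630 + (117/479)·0.8482 + (69/479)·0.4412 + (82/479)·0.6782 + (121/479)·0.5714 = 0.656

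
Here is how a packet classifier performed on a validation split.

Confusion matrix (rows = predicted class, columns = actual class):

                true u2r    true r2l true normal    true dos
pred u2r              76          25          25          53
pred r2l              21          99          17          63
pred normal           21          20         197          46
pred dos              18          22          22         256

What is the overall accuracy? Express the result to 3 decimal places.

0.640

Accuracy = trace / total = (76+99+197+256=628) / 981 = 628/981 = 0.640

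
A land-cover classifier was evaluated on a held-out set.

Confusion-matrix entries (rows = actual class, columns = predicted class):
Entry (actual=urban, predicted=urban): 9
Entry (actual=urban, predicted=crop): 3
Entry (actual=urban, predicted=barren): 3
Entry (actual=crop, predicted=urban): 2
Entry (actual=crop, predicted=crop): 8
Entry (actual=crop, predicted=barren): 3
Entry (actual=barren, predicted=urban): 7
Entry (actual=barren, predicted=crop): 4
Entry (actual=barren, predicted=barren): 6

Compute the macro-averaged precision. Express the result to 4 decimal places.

0.5111

Per-class precision (TP/(TP+FP)):
  urban: TP=9, FP=2+7=9 → 9/18 = 0.50000
  crop: TP=8, FP=3+4=7 → 8/15 = 0.53333
  barren: TP=6, FP=3+3=6 → 6/12 = 0.50000
Macro-precision = mean = (0.50000 + 0.53333 + 0.50000) / 3 = 0.5111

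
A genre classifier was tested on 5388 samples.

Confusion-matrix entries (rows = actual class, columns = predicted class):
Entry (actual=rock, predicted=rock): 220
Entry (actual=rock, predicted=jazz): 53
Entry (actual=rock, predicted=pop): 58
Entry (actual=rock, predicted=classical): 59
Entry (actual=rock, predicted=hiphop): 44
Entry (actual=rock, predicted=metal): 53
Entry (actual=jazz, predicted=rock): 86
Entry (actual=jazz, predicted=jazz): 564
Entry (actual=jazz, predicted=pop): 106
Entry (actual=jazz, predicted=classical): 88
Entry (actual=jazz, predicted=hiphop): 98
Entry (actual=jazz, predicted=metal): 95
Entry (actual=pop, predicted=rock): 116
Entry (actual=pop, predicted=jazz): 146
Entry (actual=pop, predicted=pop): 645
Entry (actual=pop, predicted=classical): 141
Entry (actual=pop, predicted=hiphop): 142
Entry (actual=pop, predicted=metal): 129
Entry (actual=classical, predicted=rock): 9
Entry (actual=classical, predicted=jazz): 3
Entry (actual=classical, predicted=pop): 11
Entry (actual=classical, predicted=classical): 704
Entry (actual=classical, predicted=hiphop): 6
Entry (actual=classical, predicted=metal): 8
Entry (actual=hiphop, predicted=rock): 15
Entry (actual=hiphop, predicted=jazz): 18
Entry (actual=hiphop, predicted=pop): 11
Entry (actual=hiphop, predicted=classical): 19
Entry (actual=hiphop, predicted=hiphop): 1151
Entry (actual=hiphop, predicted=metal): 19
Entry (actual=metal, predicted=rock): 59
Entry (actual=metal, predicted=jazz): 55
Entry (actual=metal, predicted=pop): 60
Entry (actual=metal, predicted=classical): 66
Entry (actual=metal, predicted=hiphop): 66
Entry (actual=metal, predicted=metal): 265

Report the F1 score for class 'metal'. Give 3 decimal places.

0.465

One-vs-rest for 'metal': TP = diagonal; FP = other classes predicted 'metal'; FN = 'metal' predicted as other.
F1 score = 2·TP/(2·TP+FP+FN).
metal: TP=265, FP=53+95+129+8+19=304, FN=59+55+60+66+66=306 → 530/1140 = 0.4649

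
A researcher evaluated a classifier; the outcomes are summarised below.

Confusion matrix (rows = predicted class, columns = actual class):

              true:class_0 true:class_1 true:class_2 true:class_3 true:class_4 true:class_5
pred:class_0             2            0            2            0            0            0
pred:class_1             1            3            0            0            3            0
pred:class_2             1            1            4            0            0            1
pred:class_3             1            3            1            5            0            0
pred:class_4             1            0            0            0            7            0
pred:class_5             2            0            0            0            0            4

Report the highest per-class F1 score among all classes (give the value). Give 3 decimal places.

0.778

Per-class F1 score (2·TP/(2·TP+FP+FN)):
  class_0: TP=2, FP=0+2+0+0+0=2, FN=1+1+1+1+2=6 → 4/12 = 0.3333
  class_1: TP=3, FP=1+0+0+3+0=4, FN=0+1+3+0+0=4 → 6/14 = 0.4286
  class_2: TP=4, FP=1+1+0+0+1=3, FN=2+0+1+0+0=3 → 8/14 = 0.5714
  class_3: TP=5, FP=1+3+1+0+0=5, FN=0+0+0+0+0=0 → 10/15 = 0.6667
  class_4: TP=7, FP=1+0+0+0+0=1, FN=0+3+0+0+0=3 → 14/18 = 0.7778
  class_5: TP=4, FP=2+0+0+0+0=2, FN=0+0+1+0+0=1 → 8/11 = 0.7273
Highest is class 'class_4' with F1 score = 0.778.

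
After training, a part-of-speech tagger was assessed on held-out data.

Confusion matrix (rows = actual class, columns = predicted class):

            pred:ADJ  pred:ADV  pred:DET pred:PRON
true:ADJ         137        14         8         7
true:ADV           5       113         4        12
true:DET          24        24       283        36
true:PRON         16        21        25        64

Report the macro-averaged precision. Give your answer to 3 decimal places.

Per-class precision (TP/(TP+FP)):
  ADJ: TP=137, FP=5+24+16=45 → 137/182 = 0.7527
  ADV: TP=113, FP=14+24+21=59 → 113/172 = 0.6570
  DET: TP=283, FP=8+4+25=37 → 283/320 = 0.8844
  PRON: TP=64, FP=7+12+36=55 → 64/119 = 0.5378
Macro-precision = mean = (0.7527 + 0.6570 + 0.8844 + 0.5378) / 4 = 0.708

0.708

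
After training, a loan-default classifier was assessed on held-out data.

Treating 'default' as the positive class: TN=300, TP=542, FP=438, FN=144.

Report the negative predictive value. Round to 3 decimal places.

0.676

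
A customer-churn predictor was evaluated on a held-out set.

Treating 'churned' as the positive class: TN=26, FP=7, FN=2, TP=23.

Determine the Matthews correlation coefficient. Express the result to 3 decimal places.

MCC = (TP·TN − FP·FN) / √((TP+FP)(TP+FN)(TN+FP)(TN+FN))
Numerator = 23·26 − 7·2 = 584
Denominator = √(30·25·33·28) = √693000 = 832.4662
MCC = 584 / 832.4662 = 0.702

0.702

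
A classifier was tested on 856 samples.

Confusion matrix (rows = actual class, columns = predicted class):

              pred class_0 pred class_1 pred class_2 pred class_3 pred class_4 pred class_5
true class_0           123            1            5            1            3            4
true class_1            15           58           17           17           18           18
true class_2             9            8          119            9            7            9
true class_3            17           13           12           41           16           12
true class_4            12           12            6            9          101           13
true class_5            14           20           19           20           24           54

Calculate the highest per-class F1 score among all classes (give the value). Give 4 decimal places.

Per-class F1 score (2·TP/(2·TP+FP+FN)):
  class_0: TP=123, FP=15+9+17+12+14=67, FN=1+5+1+3+4=14 → 246/327 = 0.75229
  class_1: TP=58, FP=1+8+13+12+20=54, FN=15+17+17+18+18=85 → 116/255 = 0.45490
  class_2: TP=119, FP=5+17+12+6+19=59, FN=9+8+9+7+9=42 → 238/339 = 0.70206
  class_3: TP=41, FP=1+17+9+9+20=56, FN=17+13+12+16+12=70 → 82/208 = 0.39423
  class_4: TP=101, FP=3+18+7+16+24=68, FN=12+12+6+9+13=52 → 202/322 = 0.62733
  class_5: TP=54, FP=4+18+9+12+13=56, FN=14+20+19+20+24=97 → 108/261 = 0.41379
Highest is class 'class_0' with F1 score = 0.7523.

0.7523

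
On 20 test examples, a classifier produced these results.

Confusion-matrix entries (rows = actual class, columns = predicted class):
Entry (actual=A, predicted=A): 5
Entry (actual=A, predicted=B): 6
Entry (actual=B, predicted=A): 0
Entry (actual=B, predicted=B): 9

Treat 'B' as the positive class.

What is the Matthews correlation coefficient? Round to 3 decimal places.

0.522

MCC = (TP·TN − FP·FN) / √((TP+FP)(TP+FN)(TN+FP)(TN+FN))
Numerator = 9·5 − 6·0 = 45
Denominator = √(15·9·11·5) = √7425 = 86.1684
MCC = 45 / 86.1684 = 0.522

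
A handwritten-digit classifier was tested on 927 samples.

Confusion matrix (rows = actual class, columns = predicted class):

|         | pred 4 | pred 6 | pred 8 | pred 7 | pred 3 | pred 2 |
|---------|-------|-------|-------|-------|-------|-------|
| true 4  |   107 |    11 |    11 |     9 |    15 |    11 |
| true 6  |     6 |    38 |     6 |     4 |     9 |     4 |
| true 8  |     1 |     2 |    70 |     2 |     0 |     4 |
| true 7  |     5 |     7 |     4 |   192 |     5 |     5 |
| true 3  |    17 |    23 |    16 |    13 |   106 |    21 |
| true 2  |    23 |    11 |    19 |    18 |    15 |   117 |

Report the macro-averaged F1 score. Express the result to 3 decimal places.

0.653

Per-class F1 score (2·TP/(2·TP+FP+FN)):
  4: TP=107, FP=6+1+5+17+23=52, FN=11+11+9+15+11=57 → 214/323 = 0.6625
  6: TP=38, FP=11+2+7+23+11=54, FN=6+6+4+9+4=29 → 76/159 = 0.4780
  8: TP=70, FP=11+6+4+16+19=56, FN=1+2+2+0+4=9 → 140/205 = 0.6829
  7: TP=192, FP=9+4+2+13+18=46, FN=5+7+4+5+5=26 → 384/456 = 0.8421
  3: TP=106, FP=15+9+0+5+15=44, FN=17+23+16+13+21=90 → 212/346 = 0.6127
  2: TP=117, FP=11+4+4+5+21=45, FN=23+11+19+18+15=86 → 234/365 = 0.6411
Macro-F1 score = mean = (0.6625 + 0.4780 + 0.6829 + 0.8421 + 0.6127 + 0.6411) / 6 = 0.653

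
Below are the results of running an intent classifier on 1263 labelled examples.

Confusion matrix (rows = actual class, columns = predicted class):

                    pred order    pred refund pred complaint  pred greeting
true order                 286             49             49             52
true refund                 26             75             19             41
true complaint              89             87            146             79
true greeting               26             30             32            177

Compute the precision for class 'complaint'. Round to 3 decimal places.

Take TP from the diagonal, FP from the rest of the 'complaint' prediction marginal, FN from the rest of the 'complaint' actual marginal.
precision = TP/(TP+FP).
complaint: TP=146, FP=49+19+32=100 → 146/246 = 0.5935

0.593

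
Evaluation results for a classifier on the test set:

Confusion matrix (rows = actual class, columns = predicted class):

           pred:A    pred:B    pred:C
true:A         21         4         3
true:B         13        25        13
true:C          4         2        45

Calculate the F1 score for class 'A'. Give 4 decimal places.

0.6364

One-vs-rest for 'A': TP = diagonal; FP = other classes predicted 'A'; FN = 'A' predicted as other.
F1 score = 2·TP/(2·TP+FP+FN).
A: TP=21, FP=13+4=17, FN=4+3=7 → 42/66 = 0.63636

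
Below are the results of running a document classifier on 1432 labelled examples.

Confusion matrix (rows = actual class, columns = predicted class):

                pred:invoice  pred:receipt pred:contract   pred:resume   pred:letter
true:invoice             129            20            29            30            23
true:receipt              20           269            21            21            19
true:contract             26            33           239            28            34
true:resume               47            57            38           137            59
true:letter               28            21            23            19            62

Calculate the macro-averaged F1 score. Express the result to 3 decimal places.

0.552

Per-class F1 score (2·TP/(2·TP+FP+FN)):
  invoice: TP=129, FP=20+26+47+28=121, FN=20+29+30+23=102 → 258/481 = 0.5364
  receipt: TP=269, FP=20+33+57+21=131, FN=20+21+21+19=81 → 538/750 = 0.7173
  contract: TP=239, FP=29+21+38+23=111, FN=26+33+28+34=121 → 478/710 = 0.6732
  resume: TP=137, FP=30+21+28+19=98, FN=47+57+38+59=201 → 274/573 = 0.4782
  letter: TP=62, FP=23+19+34+59=135, FN=28+21+23+19=91 → 124/350 = 0.3543
Macro-F1 score = mean = (0.5364 + 0.7173 + 0.6732 + 0.4782 + 0.3543) / 5 = 0.552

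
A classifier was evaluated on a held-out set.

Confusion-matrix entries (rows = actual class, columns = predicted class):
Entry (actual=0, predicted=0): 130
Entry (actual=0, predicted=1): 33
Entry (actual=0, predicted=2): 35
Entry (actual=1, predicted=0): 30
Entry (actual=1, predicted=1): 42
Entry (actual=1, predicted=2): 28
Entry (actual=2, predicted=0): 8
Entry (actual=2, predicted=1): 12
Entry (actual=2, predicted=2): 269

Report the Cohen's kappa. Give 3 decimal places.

0.585

Observed agreement pₒ = trace/N = 441/587 = 0.7513
Expected agreement pₑ = Σ (rowᵢ·colᵢ)/N² = (198·168 + 100·87 + 289·332)/587² = 0.4002
κ = (pₒ − pₑ)/(1 − pₑ) = (0.7513 − 0.4002)/(1 − 0.4002) = 0.585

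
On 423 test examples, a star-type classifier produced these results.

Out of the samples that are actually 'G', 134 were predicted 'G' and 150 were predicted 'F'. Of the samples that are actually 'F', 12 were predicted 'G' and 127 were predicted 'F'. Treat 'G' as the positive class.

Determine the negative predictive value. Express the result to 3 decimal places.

NPV = TN/(TN+FN) = 127/(127+150) = 0.458

0.458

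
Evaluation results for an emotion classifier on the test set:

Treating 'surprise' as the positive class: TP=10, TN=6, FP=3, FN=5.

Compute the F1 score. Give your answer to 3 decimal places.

Precision = TP/(TP+FP) = 10/13 = 0.7692
Recall = TP/(TP+FN) = 10/15 = 0.6667
F1 = 2·TP/(2·TP+FP+FN) = 20/28 = 0.714

0.714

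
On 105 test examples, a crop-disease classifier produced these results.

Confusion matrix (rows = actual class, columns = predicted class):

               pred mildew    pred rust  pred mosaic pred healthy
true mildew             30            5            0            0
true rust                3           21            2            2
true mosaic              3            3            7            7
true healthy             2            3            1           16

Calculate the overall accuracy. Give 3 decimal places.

0.705

Accuracy = trace / total = (30+21+7+16=74) / 105 = 74/105 = 0.705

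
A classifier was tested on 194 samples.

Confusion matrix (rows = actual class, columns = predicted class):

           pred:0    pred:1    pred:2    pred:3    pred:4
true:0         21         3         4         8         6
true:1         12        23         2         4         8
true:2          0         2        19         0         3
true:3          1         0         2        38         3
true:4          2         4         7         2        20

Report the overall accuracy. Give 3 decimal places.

Accuracy = trace / total = (21+23+19+38+20=121) / 194 = 121/194 = 0.624

0.624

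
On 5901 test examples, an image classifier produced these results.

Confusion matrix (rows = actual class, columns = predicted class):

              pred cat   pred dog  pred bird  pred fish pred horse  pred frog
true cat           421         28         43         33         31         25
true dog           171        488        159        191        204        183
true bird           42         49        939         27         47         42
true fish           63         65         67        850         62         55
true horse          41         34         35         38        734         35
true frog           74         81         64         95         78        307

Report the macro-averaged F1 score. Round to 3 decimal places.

Per-class F1 score (2·TP/(2·TP+FP+FN)):
  cat: TP=421, FP=171+42+63+41+74=391, FN=28+43+33+31+25=160 → 842/1393 = 0.6045
  dog: TP=488, FP=28+49+65+34+81=257, FN=171+159+191+204+183=908 → 976/2141 = 0.4559
  bird: TP=939, FP=43+159+67+35+64=368, FN=42+49+27+47+42=207 → 1878/2453 = 0.7656
  fish: TP=850, FP=33+191+27+38+95=384, FN=63+65+67+62+55=312 → 1700/2396 = 0.7095
  horse: TP=734, FP=31+204+47+62+78=422, FN=41+34+35+38+35=183 → 1468/2073 = 0.7082
  frog: TP=307, FP=25+183+42+55+35=340, FN=74+81+64+95+78=392 → 614/1346 = 0.4562
Macro-F1 score = mean = (0.6045 + 0.4559 + 0.7656 + 0.7095 + 0.7082 + 0.4562) / 6 = 0.617

0.617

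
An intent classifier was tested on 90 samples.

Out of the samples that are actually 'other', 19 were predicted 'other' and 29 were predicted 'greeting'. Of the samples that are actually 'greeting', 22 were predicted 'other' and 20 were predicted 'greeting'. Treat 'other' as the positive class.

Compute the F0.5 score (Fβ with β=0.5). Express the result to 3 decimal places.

0.448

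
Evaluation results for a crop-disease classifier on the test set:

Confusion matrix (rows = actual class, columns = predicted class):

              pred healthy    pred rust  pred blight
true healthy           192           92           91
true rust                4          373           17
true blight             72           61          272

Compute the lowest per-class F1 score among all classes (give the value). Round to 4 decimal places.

Per-class F1 score (2·TP/(2·TP+FP+FN)):
  healthy: TP=192, FP=4+72=76, FN=92+91=183 → 384/643 = 0.59720
  rust: TP=373, FP=92+61=153, FN=4+17=21 → 746/920 = 0.81087
  blight: TP=272, FP=91+17=108, FN=72+61=133 → 544/785 = 0.69299
Lowest is class 'healthy' with F1 score = 0.5972.

0.5972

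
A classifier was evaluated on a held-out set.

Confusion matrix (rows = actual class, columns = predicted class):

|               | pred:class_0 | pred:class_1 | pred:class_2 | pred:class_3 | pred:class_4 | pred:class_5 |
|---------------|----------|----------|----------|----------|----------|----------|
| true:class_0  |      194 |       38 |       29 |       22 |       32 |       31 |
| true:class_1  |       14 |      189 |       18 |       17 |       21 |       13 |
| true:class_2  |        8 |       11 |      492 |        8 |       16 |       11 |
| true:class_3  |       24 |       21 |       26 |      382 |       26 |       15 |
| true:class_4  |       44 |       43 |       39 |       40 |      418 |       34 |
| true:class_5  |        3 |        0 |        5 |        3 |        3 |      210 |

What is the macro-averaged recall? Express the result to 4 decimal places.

0.7573

Per-class recall (TP/(TP+FN)):
  class_0: TP=194, FN=38+29+22+32+31=152 → 194/346 = 0.56069
  class_1: TP=189, FN=14+18+17+21+13=83 → 189/272 = 0.69485
  class_2: TP=492, FN=8+11+8+16+11=54 → 492/546 = 0.90110
  class_3: TP=382, FN=24+21+26+26+15=112 → 382/494 = 0.77328
  class_4: TP=418, FN=44+43+39+40+34=200 → 418/618 = 0.67638
  class_5: TP=210, FN=3+0+5+3+3=14 → 210/224 = 0.93750
Macro-recall = mean = (0.56069 + 0.69485 + 0.90110 + 0.77328 + 0.67638 + 0.93750) / 6 = 0.7573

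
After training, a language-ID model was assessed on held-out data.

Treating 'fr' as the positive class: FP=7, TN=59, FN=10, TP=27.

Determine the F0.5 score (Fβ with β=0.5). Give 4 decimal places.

0.7803

Fβ = (1+β²)·TP / ((1+β²)·TP + β²·FN + FP), with β²=1/4
= 1.25·27 / (1.25·27 + 0.25·10 + 7) = 0.7803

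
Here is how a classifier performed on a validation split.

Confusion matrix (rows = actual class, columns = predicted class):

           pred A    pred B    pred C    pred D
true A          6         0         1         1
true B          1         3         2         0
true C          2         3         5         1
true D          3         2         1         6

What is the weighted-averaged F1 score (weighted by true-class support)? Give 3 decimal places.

0.542

Per-class F1 score (2·TP/(2·TP+FP+FN)):
  A: TP=6, FP=1+2+3=6, FN=0+1+1=2 → 12/20 = 0.6000
  B: TP=3, FP=0+3+2=5, FN=1+2+0=3 → 6/14 = 0.4286
  C: TP=5, FP=1+2+1=4, FN=2+3+1=6 → 10/20 = 0.5000
  D: TP=6, FP=1+0+1=2, FN=3+2+1=6 → 12/20 = 0.6000
Weighted-F1 score = Σ (supportᵢ/N)·F1 scoreᵢ with N=37: (8/37)·0.6000 + (6/37)·0.4286 + (11/37)·0.5000 + (12/37)·0.6000 = 0.542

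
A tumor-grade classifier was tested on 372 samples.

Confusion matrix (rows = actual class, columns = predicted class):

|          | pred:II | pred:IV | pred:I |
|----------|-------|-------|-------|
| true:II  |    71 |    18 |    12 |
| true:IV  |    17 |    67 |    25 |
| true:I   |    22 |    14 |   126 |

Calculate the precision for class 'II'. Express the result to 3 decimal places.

precision = TP/(TP+FP).
II: TP=71, FP=17+22=39 → 71/110 = 0.6455

0.645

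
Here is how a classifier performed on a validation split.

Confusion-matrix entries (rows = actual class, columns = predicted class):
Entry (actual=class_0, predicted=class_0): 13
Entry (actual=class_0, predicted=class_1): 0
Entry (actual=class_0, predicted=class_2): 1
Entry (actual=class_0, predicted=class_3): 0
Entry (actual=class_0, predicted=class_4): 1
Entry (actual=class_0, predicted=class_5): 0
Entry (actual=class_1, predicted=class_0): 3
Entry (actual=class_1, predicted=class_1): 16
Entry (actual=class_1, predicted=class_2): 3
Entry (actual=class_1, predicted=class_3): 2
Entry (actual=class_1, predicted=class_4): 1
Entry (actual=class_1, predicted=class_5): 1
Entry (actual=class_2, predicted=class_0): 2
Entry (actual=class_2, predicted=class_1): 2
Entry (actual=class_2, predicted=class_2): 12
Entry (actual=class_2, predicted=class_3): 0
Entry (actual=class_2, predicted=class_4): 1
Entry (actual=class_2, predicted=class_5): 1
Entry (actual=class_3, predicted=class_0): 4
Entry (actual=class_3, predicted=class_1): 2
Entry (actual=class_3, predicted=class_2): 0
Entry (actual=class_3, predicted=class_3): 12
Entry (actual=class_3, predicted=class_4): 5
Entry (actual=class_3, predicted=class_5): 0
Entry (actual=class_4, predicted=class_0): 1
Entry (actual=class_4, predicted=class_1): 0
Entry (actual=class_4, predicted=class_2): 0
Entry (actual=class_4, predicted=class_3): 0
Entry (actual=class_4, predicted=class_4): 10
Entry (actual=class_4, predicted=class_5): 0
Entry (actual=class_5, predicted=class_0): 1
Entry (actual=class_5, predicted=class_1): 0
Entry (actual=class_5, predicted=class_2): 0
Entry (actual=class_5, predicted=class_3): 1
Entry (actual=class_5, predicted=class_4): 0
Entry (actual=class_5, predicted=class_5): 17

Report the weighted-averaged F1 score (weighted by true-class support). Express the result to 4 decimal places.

0.7134

Per-class F1 score (2·TP/(2·TP+FP+FN)):
  class_0: TP=13, FP=3+2+4+1+1=11, FN=0+1+0+1+0=2 → 26/39 = 0.66667
  class_1: TP=16, FP=0+2+2+0+0=4, FN=3+3+2+1+1=10 → 32/46 = 0.69565
  class_2: TP=12, FP=1+3+0+0+0=4, FN=2+2+0+1+1=6 → 24/34 = 0.70588
  class_3: TP=12, FP=0+2+0+0+1=3, FN=4+2+0+5+0=11 → 24/38 = 0.63158
  class_4: TP=10, FP=1+1+1+5+0=8, FN=1+0+0+0+0=1 → 20/29 = 0.68966
  class_5: TP=17, FP=0+1+1+0+0=2, FN=1+0+0+1+0=2 → 34/38 = 0.89474
Weighted-F1 score = Σ (supportᵢ/N)·F1 scoreᵢ with N=112: (15/112)·0.66667 + (26/112)·0.69565 + (18/112)·0.70588 + (23/112)·0.63158 + (11/112)·0.68966 + (19/112)·0.89474 = 0.7134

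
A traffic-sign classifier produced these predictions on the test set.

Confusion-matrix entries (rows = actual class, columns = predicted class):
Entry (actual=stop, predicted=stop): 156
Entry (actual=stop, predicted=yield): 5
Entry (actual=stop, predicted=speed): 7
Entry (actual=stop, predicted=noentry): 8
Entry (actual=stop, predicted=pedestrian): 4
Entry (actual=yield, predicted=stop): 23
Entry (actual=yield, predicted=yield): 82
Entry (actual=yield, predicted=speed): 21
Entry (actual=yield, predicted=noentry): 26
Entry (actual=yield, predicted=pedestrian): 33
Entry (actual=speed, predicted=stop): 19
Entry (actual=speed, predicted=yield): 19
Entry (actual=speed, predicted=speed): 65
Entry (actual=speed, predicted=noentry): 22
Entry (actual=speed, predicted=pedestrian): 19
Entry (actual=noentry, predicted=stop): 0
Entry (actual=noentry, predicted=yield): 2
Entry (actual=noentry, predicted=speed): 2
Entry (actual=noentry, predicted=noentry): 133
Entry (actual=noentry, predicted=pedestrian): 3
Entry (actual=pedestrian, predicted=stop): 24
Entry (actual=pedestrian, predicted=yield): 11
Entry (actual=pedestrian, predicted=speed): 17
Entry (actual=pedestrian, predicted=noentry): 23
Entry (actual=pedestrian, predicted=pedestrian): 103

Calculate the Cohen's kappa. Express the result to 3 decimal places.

0.565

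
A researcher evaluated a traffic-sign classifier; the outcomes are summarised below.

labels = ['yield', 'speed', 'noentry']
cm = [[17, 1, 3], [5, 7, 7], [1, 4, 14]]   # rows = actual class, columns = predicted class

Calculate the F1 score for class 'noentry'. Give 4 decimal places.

F1 score = 2·TP/(2·TP+FP+FN).
noentry: TP=14, FP=3+7=10, FN=1+4=5 → 28/43 = 0.65116

0.6512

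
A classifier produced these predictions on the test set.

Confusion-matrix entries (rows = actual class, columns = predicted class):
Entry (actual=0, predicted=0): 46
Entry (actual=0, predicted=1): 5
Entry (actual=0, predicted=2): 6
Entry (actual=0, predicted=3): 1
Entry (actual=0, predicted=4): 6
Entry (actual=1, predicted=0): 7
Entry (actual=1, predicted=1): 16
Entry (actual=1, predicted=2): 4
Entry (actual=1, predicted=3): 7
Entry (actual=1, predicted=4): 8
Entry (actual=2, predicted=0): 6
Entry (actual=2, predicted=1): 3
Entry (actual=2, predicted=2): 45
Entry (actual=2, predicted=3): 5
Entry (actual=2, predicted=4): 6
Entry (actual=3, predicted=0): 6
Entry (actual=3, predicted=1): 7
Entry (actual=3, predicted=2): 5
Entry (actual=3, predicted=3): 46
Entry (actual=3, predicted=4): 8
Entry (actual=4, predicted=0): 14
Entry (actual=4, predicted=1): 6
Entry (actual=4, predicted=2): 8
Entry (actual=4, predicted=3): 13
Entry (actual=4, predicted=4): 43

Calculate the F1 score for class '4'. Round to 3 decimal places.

0.555

Treat '4' as positive and all other classes as negative.
F1 score = 2·TP/(2·TP+FP+FN).
4: TP=43, FP=6+8+6+8=28, FN=14+6+8+13=41 → 86/155 = 0.5548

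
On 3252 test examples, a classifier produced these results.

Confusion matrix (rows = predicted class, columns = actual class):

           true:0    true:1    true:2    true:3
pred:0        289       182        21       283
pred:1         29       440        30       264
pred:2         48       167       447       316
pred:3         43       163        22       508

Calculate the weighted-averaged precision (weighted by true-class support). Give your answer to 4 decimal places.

0.5798

Per-class precision (TP/(TP+FP)):
  0: TP=289, FP=182+21+283=486 → 289/775 = 0.37290
  1: TP=440, FP=29+30+264=323 → 440/763 = 0.57667
  2: TP=447, FP=48+167+316=531 → 447/978 = 0.45706
  3: TP=508, FP=43+163+22=228 → 508/736 = 0.69022
Weighted-precision = Σ (supportᵢ/N)·precisionᵢ with N=3252: (409/3252)·0.37290 + (952/3252)·0.57667 + (520/3252)·0.45706 + (1371/3252)·0.69022 = 0.5798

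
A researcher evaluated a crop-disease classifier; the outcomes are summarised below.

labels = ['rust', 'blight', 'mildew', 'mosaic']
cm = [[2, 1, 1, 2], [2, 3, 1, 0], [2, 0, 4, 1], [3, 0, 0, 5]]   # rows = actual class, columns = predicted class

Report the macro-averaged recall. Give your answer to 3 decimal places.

Per-class recall (TP/(TP+FN)):
  rust: TP=2, FN=1+1+2=4 → 2/6 = 0.3333
  blight: TP=3, FN=2+1+0=3 → 3/6 = 0.5000
  mildew: TP=4, FN=2+0+1=3 → 4/7 = 0.5714
  mosaic: TP=5, FN=3+0+0=3 → 5/8 = 0.6250
Macro-recall = mean = (0.3333 + 0.5000 + 0.5714 + 0.6250) / 4 = 0.507

0.507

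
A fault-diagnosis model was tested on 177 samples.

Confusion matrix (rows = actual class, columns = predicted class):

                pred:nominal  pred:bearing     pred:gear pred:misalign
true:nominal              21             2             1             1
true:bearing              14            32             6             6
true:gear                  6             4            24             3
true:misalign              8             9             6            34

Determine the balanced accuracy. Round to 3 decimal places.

Balanced accuracy = mean of per-class recall.
  nominal: recall = 21/25 = 0.8400
  bearing: recall = 32/58 = 0.5517
  gear: recall = 24/37 = 0.6486
  misalign: recall = 34/57 = 0.5965
Mean = (0.8400 + 0.5517 + 0.6486 + 0.5965) / 4 = 0.659

0.659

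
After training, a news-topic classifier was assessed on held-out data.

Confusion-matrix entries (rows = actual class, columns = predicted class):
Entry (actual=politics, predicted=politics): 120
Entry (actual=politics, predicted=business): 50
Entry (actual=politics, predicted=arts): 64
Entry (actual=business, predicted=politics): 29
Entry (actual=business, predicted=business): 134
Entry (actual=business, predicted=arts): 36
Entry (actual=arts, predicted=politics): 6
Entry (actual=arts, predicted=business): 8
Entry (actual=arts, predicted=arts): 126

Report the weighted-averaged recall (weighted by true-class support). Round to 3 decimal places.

Per-class recall (TP/(TP+FN)):
  politics: TP=120, FN=50+64=114 → 120/234 = 0.5128
  business: TP=134, FN=29+36=65 → 134/199 = 0.6734
  arts: TP=126, FN=6+8=14 → 126/140 = 0.9000
Weighted-recall = Σ (supportᵢ/N)·recallᵢ with N=573: (234/573)·0.5128 + (199/573)·0.6734 + (140/573)·0.9000 = 0.663

0.663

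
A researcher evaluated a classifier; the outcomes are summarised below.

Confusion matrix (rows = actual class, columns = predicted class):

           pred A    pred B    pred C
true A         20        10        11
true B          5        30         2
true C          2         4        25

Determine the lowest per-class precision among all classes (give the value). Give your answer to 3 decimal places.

Per-class precision (TP/(TP+FP)):
  A: TP=20, FP=5+2=7 → 20/27 = 0.7407
  B: TP=30, FP=10+4=14 → 30/44 = 0.6818
  C: TP=25, FP=11+2=13 → 25/38 = 0.6579
Lowest is class 'C' with precision = 0.658.

0.658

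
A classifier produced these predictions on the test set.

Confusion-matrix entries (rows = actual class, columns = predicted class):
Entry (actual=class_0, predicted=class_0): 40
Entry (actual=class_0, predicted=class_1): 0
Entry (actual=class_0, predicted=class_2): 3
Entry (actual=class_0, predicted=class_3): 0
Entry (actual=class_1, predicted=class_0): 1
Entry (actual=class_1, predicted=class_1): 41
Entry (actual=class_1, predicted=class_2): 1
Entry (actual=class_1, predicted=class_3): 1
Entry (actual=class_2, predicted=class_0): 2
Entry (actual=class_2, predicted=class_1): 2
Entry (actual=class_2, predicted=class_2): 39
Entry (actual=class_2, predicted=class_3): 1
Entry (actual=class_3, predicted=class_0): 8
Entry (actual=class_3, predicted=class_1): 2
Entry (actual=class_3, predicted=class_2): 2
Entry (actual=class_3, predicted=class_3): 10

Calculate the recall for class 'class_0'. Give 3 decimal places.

0.930

One-vs-rest for 'class_0': TP = diagonal; FP = other classes predicted 'class_0'; FN = 'class_0' predicted as other.
recall = TP/(TP+FN).
class_0: TP=40, FN=0+3+0=3 → 40/43 = 0.9302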